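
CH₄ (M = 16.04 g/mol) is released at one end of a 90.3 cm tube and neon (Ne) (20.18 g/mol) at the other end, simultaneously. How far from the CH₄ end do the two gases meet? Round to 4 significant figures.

The fronts meet when d_CH₄ + d_Ne = L with d_CH₄/d_Ne = √(M_Ne/M_CH₄) (Graham's law). Here √(M_Ne/M_CH₄) = √(20.18/16.04) = 1.122.
With d_CH₄ + d_Ne = 90.3 cm, d_Ne = 90.3/(1 + 1.122) = 42.56 cm.
d_CH₄ = 90.3 − 42.56 = 47.74 cm.

47.74 cm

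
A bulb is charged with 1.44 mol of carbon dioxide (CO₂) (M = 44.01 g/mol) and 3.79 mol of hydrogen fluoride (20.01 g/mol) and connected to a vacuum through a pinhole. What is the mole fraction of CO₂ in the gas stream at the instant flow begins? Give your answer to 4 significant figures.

0.2039

Each component's effusion rate ∝ (its partial pressure)·(1/√M) ∝ n_i/√M_i.
Mole fraction of CO₂ in the effusate = (n_CO₂/√M_CO₂) / (n_CO₂/√M_CO₂ + n_HF/√M_HF)
= (1.44/√44.01) / (1.44/√44.01 + 3.79/√20.01) = 0.2171/(0.2171 + 0.8473) = 0.2039.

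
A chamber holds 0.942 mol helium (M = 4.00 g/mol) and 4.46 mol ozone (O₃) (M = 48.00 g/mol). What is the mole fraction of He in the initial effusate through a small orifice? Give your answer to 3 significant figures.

Rate_i ∝ x_i/√M_i (Graham's law weighted by mole fraction), so the effusate composition follows n_i/√M_i.
Mole fraction of He in the effusate = (n_He/√M_He) / (n_He/√M_He + n_O₃/√M_O₃)
= (0.942/√4.00) / (0.942/√4.00 + 4.46/√48.00) = 0.4710/(0.4710 + 0.6437) = 0.423.

0.423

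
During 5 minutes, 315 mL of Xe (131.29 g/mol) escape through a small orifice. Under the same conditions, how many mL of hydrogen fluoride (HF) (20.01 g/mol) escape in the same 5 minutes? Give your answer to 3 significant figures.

Graham's law gives rate_HF/rate_Xe = √(M_Xe/M_HF) = √(131.29/20.01) = √6.561 = 2.561.
So the volume for HF is 315 × 2.561 = 807 mL.

807 mL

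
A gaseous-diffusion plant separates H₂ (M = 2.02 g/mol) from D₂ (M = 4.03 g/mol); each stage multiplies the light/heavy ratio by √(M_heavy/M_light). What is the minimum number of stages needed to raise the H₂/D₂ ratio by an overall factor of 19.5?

Per stage α = (4.03/2.02)^(1/2) = 1.99505^0.5, giving ln α = 0.3453.
Need α^N ≥ 19.5 ⇒ N ≥ ln(19.5) / ln α = 2.970 / 0.3453 = 8.60.
So at least 9 stages are needed.

9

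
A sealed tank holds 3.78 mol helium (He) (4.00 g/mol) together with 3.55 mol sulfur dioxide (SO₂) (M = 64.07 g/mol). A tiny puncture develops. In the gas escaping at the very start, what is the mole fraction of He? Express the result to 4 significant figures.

0.8099

Each component's effusion rate ∝ (its partial pressure)·(1/√M) ∝ n_i/√M_i.
x_He(eff) = (n_He/√M_He) / (n_He/√M_He + n_SO₂/√M_SO₂)
= (3.78/√4.00) / (3.78/√4.00 + 3.55/√64.07) = 1.890/(1.890 + 0.4435) = 0.8099.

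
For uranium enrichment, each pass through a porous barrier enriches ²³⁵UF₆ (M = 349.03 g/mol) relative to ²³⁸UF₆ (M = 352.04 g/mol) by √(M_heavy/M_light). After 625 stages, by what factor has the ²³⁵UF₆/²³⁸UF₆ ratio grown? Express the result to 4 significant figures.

14.63

The single-stage factor is √(M_heavy/M_light), so 625 stages give [√(352.04/349.03)]^625 = (352.04/349.03)^(625/2).
= 1.00862^(625/2) = 14.63.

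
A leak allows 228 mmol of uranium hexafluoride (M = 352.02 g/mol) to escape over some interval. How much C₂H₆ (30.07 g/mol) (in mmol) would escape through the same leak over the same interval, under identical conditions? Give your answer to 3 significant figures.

By Graham's law, rate_C₂H₆/rate_UF₆ = √(M_UF₆/M_C₂H₆) = √(352.02/30.07) = √11.71 = 3.422.
So the amount for C₂H₆ is 228 × 3.422 = 780 mmol.

780 mmol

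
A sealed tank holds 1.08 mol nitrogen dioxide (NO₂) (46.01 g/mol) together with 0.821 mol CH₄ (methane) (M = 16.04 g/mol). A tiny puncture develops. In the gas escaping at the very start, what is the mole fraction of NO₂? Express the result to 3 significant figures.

0.437

Each component's effusion rate ∝ (its partial pressure)·(1/√M) ∝ n_i/√M_i.
x_NO₂(eff) = (n_NO₂/√M_NO₂) / (n_NO₂/√M_NO₂ + n_CH₄/√M_CH₄)
= (1.08/√46.01) / (1.08/√46.01 + 0.821/√16.04) = 0.1592/(0.1592 + 0.2050) = 0.437.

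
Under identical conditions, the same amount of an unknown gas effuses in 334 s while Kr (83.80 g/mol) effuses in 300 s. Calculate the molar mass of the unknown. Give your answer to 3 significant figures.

104 g/mol

From Graham's law, t_X/t_Kr = √(M_X/M_Kr).
334/300 = 1.113 = √(M_X/83.80)
M_X = 83.80 × 1.113² = 83.80 × 1.240 = 104 g/mol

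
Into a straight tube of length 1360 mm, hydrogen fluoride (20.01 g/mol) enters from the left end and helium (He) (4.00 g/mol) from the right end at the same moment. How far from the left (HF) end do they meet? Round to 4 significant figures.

420.2 mm

Distances travelled in equal time are proportional to diffusion rates, so d_HF/d_He = √(M_He/M_HF) = √(4.00/20.01) = 0.4471.
With d_HF + d_He = 1360 mm, d_He = 1360/(1 + 0.4471) = 939.8 mm.
d_HF = 1360 − 939.8 = 420.2 mm.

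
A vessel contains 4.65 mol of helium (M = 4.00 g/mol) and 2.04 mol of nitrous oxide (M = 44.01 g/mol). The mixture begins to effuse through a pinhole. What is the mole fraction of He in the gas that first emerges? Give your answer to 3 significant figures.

Each component's effusion rate ∝ (its partial pressure)·(1/√M) ∝ n_i/√M_i.
x_He(eff) = (n_He/√M_He) / (n_He/√M_He + n_N₂O/√M_N₂O)
= (4.65/√4.00) / (4.65/√4.00 + 2.04/√44.01) = 2.325/(2.325 + 0.3075) = 0.883.

0.883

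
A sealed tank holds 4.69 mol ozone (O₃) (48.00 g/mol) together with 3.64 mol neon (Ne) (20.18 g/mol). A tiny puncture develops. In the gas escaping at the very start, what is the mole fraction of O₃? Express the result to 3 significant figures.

0.455

Rate_i ∝ x_i/√M_i (Graham's law weighted by mole fraction), so the effusate composition follows n_i/√M_i.
Mole fraction of O₃ in the effusate = (n_O₃/√M_O₃) / (n_O₃/√M_O₃ + n_Ne/√M_Ne)
= (4.69/√48.00) / (4.69/√48.00 + 3.64/√20.18) = 0.6769/(0.6769 + 0.8103) = 0.455.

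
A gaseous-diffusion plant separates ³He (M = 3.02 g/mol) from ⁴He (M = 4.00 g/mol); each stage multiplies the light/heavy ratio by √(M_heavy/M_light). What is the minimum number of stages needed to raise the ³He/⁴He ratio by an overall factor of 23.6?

Per stage α = (4.00/3.02)^(1/2) = 1.32450^0.5, giving ln α = 0.1405.
Need α^N ≥ 23.6 ⇒ N ≥ ln(23.6) / ln α = 3.161 / 0.1405 = 22.50.
Rounding up, N = 23 stages.

23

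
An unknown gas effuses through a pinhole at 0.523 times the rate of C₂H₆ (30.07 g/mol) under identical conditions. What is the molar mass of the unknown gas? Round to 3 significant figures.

Using Graham's law: rate_X/rate_C₂H₆ = √(M_C₂H₆/M_X).
0.523 = √(30.07/M_X)
M_X = 30.07 / 0.523² = 30.07 / 0.2735 = 110 g/mol

110 g/mol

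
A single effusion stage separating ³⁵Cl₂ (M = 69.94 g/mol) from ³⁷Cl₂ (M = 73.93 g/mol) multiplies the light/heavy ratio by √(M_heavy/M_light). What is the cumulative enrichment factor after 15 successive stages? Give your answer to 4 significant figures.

After 15 stages the ratio has grown by (√(73.93/69.94))^15 = (73.93/69.94)^(15/2).
= 1.05705^(15/2) = 1.516.

1.516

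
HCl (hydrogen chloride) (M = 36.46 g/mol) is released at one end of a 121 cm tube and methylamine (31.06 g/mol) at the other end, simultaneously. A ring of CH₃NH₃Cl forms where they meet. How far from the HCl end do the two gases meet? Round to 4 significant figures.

The fronts meet when d_HCl + d_CH₃NH₂ = L with d_HCl/d_CH₃NH₂ = √(M_CH₃NH₂/M_HCl) (Graham's law). Here √(M_CH₃NH₂/M_HCl) = √(31.06/36.46) = 0.9230.
With d_HCl + d_CH₃NH₂ = 121 cm, d_CH₃NH₂ = 121/(1 + 0.9230) = 62.92 cm.
d_HCl = 121 − 62.92 = 58.08 cm.

58.08 cm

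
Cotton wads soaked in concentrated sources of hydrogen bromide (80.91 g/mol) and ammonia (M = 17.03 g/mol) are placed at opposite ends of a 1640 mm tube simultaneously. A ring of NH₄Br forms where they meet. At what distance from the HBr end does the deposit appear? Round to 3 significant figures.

Distances travelled in equal time are proportional to diffusion rates, so d_HBr/d_NH₃ = √(M_NH₃/M_HBr) = √(17.03/80.91) = 0.4588.
With d_HBr + d_NH₃ = 1640 mm, d_NH₃ = 1640/(1 + 0.4588) = 1124 mm.
d_HBr = 1640 − 1124 = 516 mm.

516 mm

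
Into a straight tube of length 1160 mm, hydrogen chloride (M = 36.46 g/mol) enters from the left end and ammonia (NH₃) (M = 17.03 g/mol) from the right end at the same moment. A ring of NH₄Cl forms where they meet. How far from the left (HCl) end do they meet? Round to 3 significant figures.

The fronts meet when d_HCl + d_NH₃ = L with d_HCl/d_NH₃ = √(M_NH₃/M_HCl) (Graham's law). Here √(M_NH₃/M_HCl) = √(17.03/36.46) = 0.6834.
With d_HCl + d_NH₃ = 1160 mm, d_NH₃ = 1160/(1 + 0.6834) = 689.1 mm.
d_HCl = 1160 − 689.1 = 471 mm.

471 mm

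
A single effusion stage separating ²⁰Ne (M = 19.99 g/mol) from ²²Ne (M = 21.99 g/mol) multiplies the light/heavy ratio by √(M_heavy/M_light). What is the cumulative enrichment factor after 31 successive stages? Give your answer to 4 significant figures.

4.384

Each stage multiplies the ratio by α = √(21.99/19.99), so after 31 stages the overall factor is α^31 = (21.99/19.99)^(31/2).
= 1.10005^(31/2) = 4.384.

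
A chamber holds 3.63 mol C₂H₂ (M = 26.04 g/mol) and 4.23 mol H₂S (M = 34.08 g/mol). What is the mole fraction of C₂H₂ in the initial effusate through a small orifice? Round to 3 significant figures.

The effusion rate of species i is ∝ p_i/√M_i ∝ n_i/√M_i.
x_C₂H₂(eff) = (n_C₂H₂/√M_C₂H₂) / (n_C₂H₂/√M_C₂H₂ + n_H₂S/√M_H₂S)
= (3.63/√26.04) / (3.63/√26.04 + 4.23/√34.08) = 0.7114/(0.7114 + 0.7246) = 0.495.

0.495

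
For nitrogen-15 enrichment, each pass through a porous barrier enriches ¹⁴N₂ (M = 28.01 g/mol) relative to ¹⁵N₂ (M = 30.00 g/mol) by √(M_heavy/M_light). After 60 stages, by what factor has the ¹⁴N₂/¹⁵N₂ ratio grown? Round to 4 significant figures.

The single-stage factor is √(M_heavy/M_light), so 60 stages give [√(30.00/28.01)]^60 = (30.00/28.01)^(60/2).
= 1.07105^30 = 7.839.

7.839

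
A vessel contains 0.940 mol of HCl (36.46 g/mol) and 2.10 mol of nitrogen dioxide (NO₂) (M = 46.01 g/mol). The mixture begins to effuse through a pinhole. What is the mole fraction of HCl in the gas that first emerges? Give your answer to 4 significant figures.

The effusion rate of species i is ∝ p_i/√M_i ∝ n_i/√M_i.
x_HCl(eff) = (n_HCl/√M_HCl) / (n_HCl/√M_HCl + n_NO₂/√M_NO₂)
= (0.940/√36.46) / (0.940/√36.46 + 2.10/√46.01) = 0.1557/(0.1557 + 0.3096) = 0.3346.

0.3346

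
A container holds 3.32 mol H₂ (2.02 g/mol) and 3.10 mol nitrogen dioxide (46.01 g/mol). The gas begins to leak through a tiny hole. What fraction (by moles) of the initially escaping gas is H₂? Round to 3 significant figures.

Effusion rate of each component ∝ n_i/√M_i (partial pressure × 1/√M).
Mole fraction of H₂ in the effusate = (n_H₂/√M_H₂) / (n_H₂/√M_H₂ + n_NO₂/√M_NO₂)
= (3.32/√2.02) / (3.32/√2.02 + 3.10/√46.01) = 2.336/(2.336 + 0.4570) = 0.836.

0.836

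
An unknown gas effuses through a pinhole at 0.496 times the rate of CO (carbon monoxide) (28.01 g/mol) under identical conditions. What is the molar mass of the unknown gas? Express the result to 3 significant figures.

114 g/mol

Graham's law gives rate_X/rate_CO = √(M_CO/M_X).
0.496 = √(28.01/M_X)
M_X = 28.01 / 0.496² = 28.01 / 0.2460 = 114 g/mol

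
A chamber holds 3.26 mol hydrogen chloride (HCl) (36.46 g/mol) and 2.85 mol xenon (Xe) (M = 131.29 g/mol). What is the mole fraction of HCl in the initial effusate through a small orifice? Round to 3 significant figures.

0.685

Each component's effusion rate ∝ (its partial pressure)·(1/√M) ∝ n_i/√M_i.
So x_HCl in the escaping gas = (n_HCl/√M_HCl) / Σ(n_i/√M_i)
= (3.26/√36.46) / (3.26/√36.46 + 2.85/√131.29) = 0.5399/(0.5399 + 0.2487) = 0.685.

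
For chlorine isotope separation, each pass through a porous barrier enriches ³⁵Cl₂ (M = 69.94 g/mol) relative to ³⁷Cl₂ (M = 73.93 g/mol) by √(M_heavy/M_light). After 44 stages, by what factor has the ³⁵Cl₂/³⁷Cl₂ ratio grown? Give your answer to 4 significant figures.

After 44 stages the ratio has grown by (√(73.93/69.94))^44 = (73.93/69.94)^(44/2).
= 1.05705^22 = 3.389.

3.389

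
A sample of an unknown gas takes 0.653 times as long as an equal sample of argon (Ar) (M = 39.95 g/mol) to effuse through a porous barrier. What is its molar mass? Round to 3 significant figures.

17.0 g/mol

Graham's law gives t_X/t_Ar = √(M_X/M_Ar).
0.653 = √(M_X/39.95)
M_X = 39.95 × 0.653² = 39.95 × 0.4264 = 17.0 g/mol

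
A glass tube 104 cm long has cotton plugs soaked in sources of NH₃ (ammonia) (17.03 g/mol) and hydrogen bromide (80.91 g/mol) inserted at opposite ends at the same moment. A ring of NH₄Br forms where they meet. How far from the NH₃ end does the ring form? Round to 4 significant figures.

71.29 cm

Graham's law gives d_NH₃/d_HBr = rate_NH₃/rate_HBr = √(M_HBr/M_NH₃) = √(80.91/17.03) = 2.180.
With d_NH₃ + d_HBr = 104 cm, d_HBr = 104/(1 + 2.180) = 32.71 cm.
d_NH₃ = 104 − 32.71 = 71.29 cm.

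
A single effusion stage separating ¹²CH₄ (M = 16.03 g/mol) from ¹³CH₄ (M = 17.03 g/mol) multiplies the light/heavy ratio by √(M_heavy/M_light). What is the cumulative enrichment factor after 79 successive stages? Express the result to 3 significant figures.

10.9

The single-stage factor is √(M_heavy/M_light), so 79 stages give [√(17.03/16.03)]^79 = (17.03/16.03)^(79/2).
= 1.06238^(79/2) = 10.9.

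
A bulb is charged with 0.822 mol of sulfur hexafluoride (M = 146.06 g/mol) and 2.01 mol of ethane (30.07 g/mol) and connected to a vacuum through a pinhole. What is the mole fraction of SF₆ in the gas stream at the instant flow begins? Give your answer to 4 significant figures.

Effusion rate of each component ∝ n_i/√M_i (partial pressure × 1/√M).
Mole fraction of SF₆ in the effusate = (n_SF₆/√M_SF₆) / (n_SF₆/√M_SF₆ + n_C₂H₆/√M_C₂H₆)
= (0.822/√146.06) / (0.822/√146.06 + 2.01/√30.07) = 0.06802/(0.06802 + 0.3665) = 0.1565.

0.1565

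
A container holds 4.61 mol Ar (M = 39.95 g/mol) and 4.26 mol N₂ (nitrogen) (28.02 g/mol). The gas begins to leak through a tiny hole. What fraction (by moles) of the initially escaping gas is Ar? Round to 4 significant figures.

The effusion rate of species i is ∝ p_i/√M_i ∝ n_i/√M_i.
So x_Ar in the escaping gas = (n_Ar/√M_Ar) / Σ(n_i/√M_i)
= (4.61/√39.95) / (4.61/√39.95 + 4.26/√28.02) = 0.7294/(0.7294 + 0.8048) = 0.4754.

0.4754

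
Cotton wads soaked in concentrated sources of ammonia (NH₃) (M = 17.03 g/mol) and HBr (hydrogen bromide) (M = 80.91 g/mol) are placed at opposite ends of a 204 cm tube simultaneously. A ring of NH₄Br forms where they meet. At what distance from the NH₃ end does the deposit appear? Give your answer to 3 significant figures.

Distances travelled in equal time are proportional to diffusion rates, so d_NH₃/d_HBr = √(M_HBr/M_NH₃) = √(80.91/17.03) = 2.180.
With d_NH₃ + d_HBr = 204 cm, d_HBr = 204/(1 + 2.180) = 64.16 cm.
d_NH₃ = 204 − 64.16 = 140 cm.

140 cm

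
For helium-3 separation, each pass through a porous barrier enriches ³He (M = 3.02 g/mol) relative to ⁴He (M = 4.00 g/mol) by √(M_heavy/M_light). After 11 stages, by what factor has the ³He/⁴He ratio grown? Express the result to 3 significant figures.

4.69

Each stage multiplies the ratio by α = √(4.00/3.02), so after 11 stages the overall factor is α^11 = (4.00/3.02)^(11/2).
= 1.32450^(11/2) = 4.69.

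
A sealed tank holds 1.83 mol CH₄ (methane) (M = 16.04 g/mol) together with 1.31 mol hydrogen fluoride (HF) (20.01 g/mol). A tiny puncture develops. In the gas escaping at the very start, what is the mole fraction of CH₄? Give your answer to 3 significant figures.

Each component's effusion rate ∝ (its partial pressure)·(1/√M) ∝ n_i/√M_i.
Mole fraction of CH₄ in the effusate = (n_CH₄/√M_CH₄) / (n_CH₄/√M_CH₄ + n_HF/√M_HF)
= (1.83/√16.04) / (1.83/√16.04 + 1.31/√20.01) = 0.4569/(0.4569 + 0.2929) = 0.609.

0.609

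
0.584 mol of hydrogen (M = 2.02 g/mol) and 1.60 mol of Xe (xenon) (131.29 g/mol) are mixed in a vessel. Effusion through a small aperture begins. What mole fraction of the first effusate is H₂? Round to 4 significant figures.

0.7464

Effusion rate of each component ∝ n_i/√M_i (partial pressure × 1/√M).
Mole fraction of H₂ in the effusate = (n_H₂/√M_H₂) / (n_H₂/√M_H₂ + n_Xe/√M_Xe)
= (0.584/√2.02) / (0.584/√2.02 + 1.60/√131.29) = 0.4109/(0.4109 + 0.1396) = 0.7464.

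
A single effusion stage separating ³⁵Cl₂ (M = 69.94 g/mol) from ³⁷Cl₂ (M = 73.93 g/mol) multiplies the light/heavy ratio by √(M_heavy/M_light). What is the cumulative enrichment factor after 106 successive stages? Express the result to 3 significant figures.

The single-stage factor is √(M_heavy/M_light), so 106 stages give [√(73.93/69.94)]^106 = (73.93/69.94)^(106/2).
= 1.05705^53 = 18.9.

18.9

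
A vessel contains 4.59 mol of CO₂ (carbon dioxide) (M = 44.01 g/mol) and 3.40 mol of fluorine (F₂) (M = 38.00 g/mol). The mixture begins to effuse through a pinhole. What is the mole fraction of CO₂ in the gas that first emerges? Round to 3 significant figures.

0.556

The effusion rate of species i is ∝ p_i/√M_i ∝ n_i/√M_i.
x_CO₂(eff) = (n_CO₂/√M_CO₂) / (n_CO₂/√M_CO₂ + n_F₂/√M_F₂)
= (4.59/√44.01) / (4.59/√44.01 + 3.40/√38.00) = 0.6919/(0.6919 + 0.5516) = 0.556.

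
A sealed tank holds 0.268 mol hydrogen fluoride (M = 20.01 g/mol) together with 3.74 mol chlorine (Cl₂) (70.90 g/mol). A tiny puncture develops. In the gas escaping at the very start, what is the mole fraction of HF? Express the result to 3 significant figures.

0.119

Rate_i ∝ x_i/√M_i (Graham's law weighted by mole fraction), so the effusate composition follows n_i/√M_i.
x_HF(eff) = (n_HF/√M_HF) / (n_HF/√M_HF + n_Cl₂/√M_Cl₂)
= (0.268/√20.01) / (0.268/√20.01 + 3.74/√70.90) = 0.05991/(0.05991 + 0.4442) = 0.119.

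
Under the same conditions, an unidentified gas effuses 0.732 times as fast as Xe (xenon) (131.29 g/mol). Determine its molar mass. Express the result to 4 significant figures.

245.0 g/mol

By Graham's law, rate_X/rate_Xe = √(M_Xe/M_X).
0.732 = √(131.29/M_X)
M_X = 131.29 / 0.732² = 131.29 / 0.5358 = 245.0 g/mol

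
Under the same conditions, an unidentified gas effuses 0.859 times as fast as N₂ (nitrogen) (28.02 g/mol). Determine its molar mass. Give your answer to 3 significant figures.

Using Graham's law: rate_X/rate_N₂ = √(M_N₂/M_X).
0.859 = √(28.02/M_X)
M_X = 28.02 / 0.859² = 28.02 / 0.7379 = 38.0 g/mol

38.0 g/mol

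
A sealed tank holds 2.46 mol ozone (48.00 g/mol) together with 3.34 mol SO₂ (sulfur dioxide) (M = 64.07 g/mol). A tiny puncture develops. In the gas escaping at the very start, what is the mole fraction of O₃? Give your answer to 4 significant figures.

Each component's effusion rate ∝ (its partial pressure)·(1/√M) ∝ n_i/√M_i.
Mole fraction of O₃ in the effusate = (n_O₃/√M_O₃) / (n_O₃/√M_O₃ + n_SO₂/√M_SO₂)
= (2.46/√48.00) / (2.46/√48.00 + 3.34/√64.07) = 0.3551/(0.3551 + 0.4173) = 0.4597.

0.4597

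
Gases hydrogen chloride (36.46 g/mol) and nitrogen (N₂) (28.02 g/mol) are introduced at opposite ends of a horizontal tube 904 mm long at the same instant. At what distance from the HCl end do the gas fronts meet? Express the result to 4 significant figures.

422.3 mm

In equal time, each gas travels a distance ∝ its rate ∝ 1/√M, so d_HCl/d_N₂ = √(M_N₂/M_HCl) = √(28.02/36.46) = 0.8766.
With d_HCl + d_N₂ = 904 mm, d_N₂ = 904/(1 + 0.8766) = 481.7 mm.
d_HCl = 904 − 481.7 = 422.3 mm.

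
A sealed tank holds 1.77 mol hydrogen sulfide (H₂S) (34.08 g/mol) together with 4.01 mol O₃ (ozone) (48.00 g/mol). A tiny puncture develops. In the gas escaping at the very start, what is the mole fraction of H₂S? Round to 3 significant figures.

The effusion rate of species i is ∝ p_i/√M_i ∝ n_i/√M_i.
Mole fraction of H₂S in the effusate = (n_H₂S/√M_H₂S) / (n_H₂S/√M_H₂S + n_O₃/√M_O₃)
= (1.77/√34.08) / (1.77/√34.08 + 4.01/√48.00) = 0.3032/(0.3032 + 0.5788) = 0.344.

0.344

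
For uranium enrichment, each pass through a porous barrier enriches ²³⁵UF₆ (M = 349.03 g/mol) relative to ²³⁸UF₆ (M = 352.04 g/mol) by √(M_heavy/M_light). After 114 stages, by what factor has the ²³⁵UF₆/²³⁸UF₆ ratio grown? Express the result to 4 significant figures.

1.631

Overall factor = α^114 with α = √(352.04/349.03), i.e. (352.04/349.03)^(114/2).
= 1.00862^57 = 1.631.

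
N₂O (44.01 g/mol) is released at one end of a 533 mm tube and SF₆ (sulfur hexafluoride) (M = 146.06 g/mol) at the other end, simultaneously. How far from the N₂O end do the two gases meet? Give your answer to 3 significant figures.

In equal time, each gas travels a distance ∝ its rate ∝ 1/√M, so d_N₂O/d_SF₆ = √(M_SF₆/M_N₂O) = √(146.06/44.01) = 1.822.
With d_N₂O + d_SF₆ = 533 mm, d_SF₆ = 533/(1 + 1.822) = 188.9 mm.
d_N₂O = 533 − 188.9 = 344 mm.

344 mm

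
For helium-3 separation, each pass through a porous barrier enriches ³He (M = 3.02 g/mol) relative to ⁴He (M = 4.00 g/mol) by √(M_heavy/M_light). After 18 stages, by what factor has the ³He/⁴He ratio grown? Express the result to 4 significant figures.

12.55

The single-stage factor is √(M_heavy/M_light), so 18 stages give [√(4.00/3.02)]^18 = (4.00/3.02)^(18/2).
= 1.32450^9 = 12.55.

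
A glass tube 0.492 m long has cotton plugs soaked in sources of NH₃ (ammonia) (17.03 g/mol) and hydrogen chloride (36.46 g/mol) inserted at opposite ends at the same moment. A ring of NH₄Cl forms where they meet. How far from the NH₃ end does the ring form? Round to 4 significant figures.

In equal time, each gas travels a distance ∝ its rate ∝ 1/√M, so d_NH₃/d_HCl = √(M_HCl/M_NH₃) = √(36.46/17.03) = 1.463.
With d_NH₃ + d_HCl = 0.492 m, d_HCl = 0.492/(1 + 1.463) = 0.1997 m.
d_NH₃ = 0.492 − 0.1997 = 0.2923 m.

0.2923 m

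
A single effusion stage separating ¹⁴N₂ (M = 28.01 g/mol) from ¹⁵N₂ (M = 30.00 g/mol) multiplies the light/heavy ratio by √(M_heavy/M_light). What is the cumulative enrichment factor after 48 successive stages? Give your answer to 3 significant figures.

Overall factor = α^48 with α = √(30.00/28.01), i.e. (30.00/28.01)^(48/2).
= 1.07105^24 = 5.19.

5.19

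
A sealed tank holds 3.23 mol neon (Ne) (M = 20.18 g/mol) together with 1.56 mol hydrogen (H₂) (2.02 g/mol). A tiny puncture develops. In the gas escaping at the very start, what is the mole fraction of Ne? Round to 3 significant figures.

0.396

The effusion rate of species i is ∝ p_i/√M_i ∝ n_i/√M_i.
So x_Ne in the escaping gas = (n_Ne/√M_Ne) / Σ(n_i/√M_i)
= (3.23/√20.18) / (3.23/√20.18 + 1.56/√2.02) = 0.7190/(0.7190 + 1.098) = 0.396.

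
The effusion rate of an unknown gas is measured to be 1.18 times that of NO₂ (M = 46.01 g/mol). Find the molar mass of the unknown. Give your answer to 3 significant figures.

From Graham's law, rate_X/rate_NO₂ = √(M_NO₂/M_X).
1.18 = √(46.01/M_X)
M_X = 46.01 / 1.18² = 46.01 / 1.392 = 33.0 g/mol

33.0 g/mol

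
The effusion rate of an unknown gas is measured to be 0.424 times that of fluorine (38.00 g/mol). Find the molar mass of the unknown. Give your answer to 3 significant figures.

211 g/mol

Graham's law gives rate_X/rate_F₂ = √(M_F₂/M_X).
0.424 = √(38.00/M_X)
M_X = 38.00 / 0.424² = 38.00 / 0.1798 = 211 g/mol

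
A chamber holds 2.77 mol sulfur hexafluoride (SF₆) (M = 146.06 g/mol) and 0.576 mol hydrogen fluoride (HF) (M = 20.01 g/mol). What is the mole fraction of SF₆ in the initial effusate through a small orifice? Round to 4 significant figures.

The effusion rate of species i is ∝ p_i/√M_i ∝ n_i/√M_i.
So x_SF₆ in the escaping gas = (n_SF₆/√M_SF₆) / Σ(n_i/√M_i)
= (2.77/√146.06) / (2.77/√146.06 + 0.576/√20.01) = 0.2292/(0.2292 + 0.1288) = 0.6403.

0.6403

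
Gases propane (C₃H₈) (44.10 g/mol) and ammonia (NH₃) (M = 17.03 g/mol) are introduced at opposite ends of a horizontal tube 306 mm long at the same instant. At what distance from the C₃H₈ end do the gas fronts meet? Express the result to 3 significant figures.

117 mm

The fronts meet when d_C₃H₈ + d_NH₃ = L with d_C₃H₈/d_NH₃ = √(M_NH₃/M_C₃H₈) (Graham's law). Here √(M_NH₃/M_C₃H₈) = √(17.03/44.10) = 0.6214.
With d_C₃H₈ + d_NH₃ = 306 mm, d_NH₃ = 306/(1 + 0.6214) = 188.7 mm.
d_C₃H₈ = 306 − 188.7 = 117 mm.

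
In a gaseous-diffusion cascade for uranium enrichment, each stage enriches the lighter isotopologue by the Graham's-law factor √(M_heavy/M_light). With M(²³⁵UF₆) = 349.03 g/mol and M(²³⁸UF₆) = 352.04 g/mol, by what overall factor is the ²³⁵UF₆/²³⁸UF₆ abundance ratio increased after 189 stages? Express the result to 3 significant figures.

2.25

Each stage multiplies the ratio by α = √(352.04/349.03), so after 189 stages the overall factor is α^189 = (352.04/349.03)^(189/2).
= 1.00862^(189/2) = 2.25.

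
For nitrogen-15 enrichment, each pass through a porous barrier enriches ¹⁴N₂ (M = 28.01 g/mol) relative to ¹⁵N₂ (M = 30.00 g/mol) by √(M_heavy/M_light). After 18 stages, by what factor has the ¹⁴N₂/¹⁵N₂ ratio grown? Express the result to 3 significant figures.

After 18 stages the ratio has grown by (√(30.00/28.01))^18 = (30.00/28.01)^(18/2).
= 1.07105^9 = 1.85.

1.85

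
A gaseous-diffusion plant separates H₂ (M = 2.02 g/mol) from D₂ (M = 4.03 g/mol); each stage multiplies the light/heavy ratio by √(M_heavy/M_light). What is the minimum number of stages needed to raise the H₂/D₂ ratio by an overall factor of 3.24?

4

Single-stage factor α = √(4.03/2.02), so ln α = ½ ln(1.99505) = 0.3453.
Need α^N ≥ 3.24 ⇒ N ≥ ln(3.24) / ln α = 1.176 / 0.3453 = 3.40.
Rounding up, N = 4 stages.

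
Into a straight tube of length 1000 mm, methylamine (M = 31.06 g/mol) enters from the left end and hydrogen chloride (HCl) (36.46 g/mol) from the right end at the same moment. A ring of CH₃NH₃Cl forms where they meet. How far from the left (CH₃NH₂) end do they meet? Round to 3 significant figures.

520 mm

Graham's law gives d_CH₃NH₂/d_HCl = rate_CH₃NH₂/rate_HCl = √(M_HCl/M_CH₃NH₂) = √(36.46/31.06) = 1.083.
With d_CH₃NH₂ + d_HCl = 1000 mm, d_HCl = 1000/(1 + 1.083) = 480.0 mm.
d_CH₃NH₂ = 1000 − 480.0 = 520 mm.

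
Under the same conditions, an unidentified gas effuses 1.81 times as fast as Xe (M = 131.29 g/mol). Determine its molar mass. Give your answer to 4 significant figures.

Since effusion rate ∝ 1/√M, rate_X/rate_Xe = √(M_Xe/M_X).
1.81 = √(131.29/M_X)
M_X = 131.29 / 1.81² = 131.29 / 3.276 = 40.08 g/mol

40.08 g/mol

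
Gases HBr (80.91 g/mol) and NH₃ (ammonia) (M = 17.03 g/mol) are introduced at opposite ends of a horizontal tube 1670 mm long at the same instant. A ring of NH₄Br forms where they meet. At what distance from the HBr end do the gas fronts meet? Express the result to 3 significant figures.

525 mm

Distances travelled in equal time are proportional to diffusion rates, so d_HBr/d_NH₃ = √(M_NH₃/M_HBr) = √(17.03/80.91) = 0.4588.
With d_HBr + d_NH₃ = 1670 mm, d_NH₃ = 1670/(1 + 0.4588) = 1145 mm.
d_HBr = 1670 − 1145 = 525 mm.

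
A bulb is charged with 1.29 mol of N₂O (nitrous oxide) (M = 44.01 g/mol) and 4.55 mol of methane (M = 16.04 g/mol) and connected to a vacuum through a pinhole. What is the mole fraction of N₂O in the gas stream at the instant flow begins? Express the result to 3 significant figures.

0.146

Each component's effusion rate ∝ (its partial pressure)·(1/√M) ∝ n_i/√M_i.
x_N₂O(eff) = (n_N₂O/√M_N₂O) / (n_N₂O/√M_N₂O + n_CH₄/√M_CH₄)
= (1.29/√44.01) / (1.29/√44.01 + 4.55/√16.04) = 0.1945/(0.1945 + 1.136) = 0.146.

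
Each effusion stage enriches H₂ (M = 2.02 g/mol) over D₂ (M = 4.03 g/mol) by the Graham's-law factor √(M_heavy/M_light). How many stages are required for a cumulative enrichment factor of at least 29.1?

10

Single-stage factor α = √(4.03/2.02), so ln α = ½ ln(1.99505) = 0.3453.
Need α^N ≥ 29.1 ⇒ N ≥ ln(29.1) / ln α = 3.371 / 0.3453 = 9.76.
Rounding up, N = 10 stages.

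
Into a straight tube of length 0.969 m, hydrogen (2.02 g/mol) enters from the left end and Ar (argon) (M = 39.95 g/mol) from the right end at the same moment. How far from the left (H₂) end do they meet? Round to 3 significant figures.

Distances travelled in equal time are proportional to diffusion rates, so d_H₂/d_Ar = √(M_Ar/M_H₂) = √(39.95/2.02) = 4.447.
With d_H₂ + d_Ar = 0.969 m, d_Ar = 0.969/(1 + 4.447) = 0.1779 m.
d_H₂ = 0.969 − 0.1779 = 0.791 m.

0.791 m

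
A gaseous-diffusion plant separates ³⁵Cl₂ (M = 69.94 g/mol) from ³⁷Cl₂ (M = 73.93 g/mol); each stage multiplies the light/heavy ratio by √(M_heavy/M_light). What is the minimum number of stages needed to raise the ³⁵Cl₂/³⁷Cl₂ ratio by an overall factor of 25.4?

Per stage α = (73.93/69.94)^(1/2) = 1.05705^0.5, giving ln α = 0.02774.
Need α^N ≥ 25.4 ⇒ N ≥ ln(25.4) / ln α = 3.235 / 0.02774 = 116.61.
So at least 117 stages are needed.

117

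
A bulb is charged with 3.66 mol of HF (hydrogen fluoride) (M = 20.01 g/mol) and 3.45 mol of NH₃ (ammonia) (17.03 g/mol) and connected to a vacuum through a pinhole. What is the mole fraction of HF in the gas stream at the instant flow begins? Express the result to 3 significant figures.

Each component's effusion rate ∝ (its partial pressure)·(1/√M) ∝ n_i/√M_i.
So x_HF in the escaping gas = (n_HF/√M_HF) / Σ(n_i/√M_i)
= (3.66/√20.01) / (3.66/√20.01 + 3.45/√17.03) = 0.8182/(0.8182 + 0.8360) = 0.495.

0.495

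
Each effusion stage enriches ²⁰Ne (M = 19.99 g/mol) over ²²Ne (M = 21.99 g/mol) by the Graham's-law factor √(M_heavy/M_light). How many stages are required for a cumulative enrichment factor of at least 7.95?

Single-stage factor α = √(21.99/19.99), so ln α = ½ ln(1.10005) = 0.04768.
Need α^N ≥ 7.95 ⇒ N ≥ ln(7.95) / ln α = 2.073 / 0.04768 = 43.48.
Rounding up, N = 44 stages.

44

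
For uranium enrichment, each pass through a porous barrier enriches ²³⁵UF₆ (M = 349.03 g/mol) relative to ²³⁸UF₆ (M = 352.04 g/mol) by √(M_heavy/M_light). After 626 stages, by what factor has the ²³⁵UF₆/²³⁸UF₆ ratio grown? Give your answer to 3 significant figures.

14.7

After 626 stages the ratio has grown by (√(352.04/349.03))^626 = (352.04/349.03)^(626/2).
= 1.00862^313 = 14.7.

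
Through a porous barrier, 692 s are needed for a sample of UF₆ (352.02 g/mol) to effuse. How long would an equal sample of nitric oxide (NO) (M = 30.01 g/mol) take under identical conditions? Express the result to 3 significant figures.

Since effusion rate ∝ 1/√M, t_NO/t_UF₆ = √(M_NO/M_UF₆) = √(30.01/352.02) = √0.08525 = 0.2920.
So the time for NO is 692 × 0.2920 = 202 s.

202 s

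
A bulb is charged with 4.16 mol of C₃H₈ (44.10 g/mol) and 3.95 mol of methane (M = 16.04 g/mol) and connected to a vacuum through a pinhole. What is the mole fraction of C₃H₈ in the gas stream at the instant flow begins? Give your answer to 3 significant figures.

Each component's effusion rate ∝ (its partial pressure)·(1/√M) ∝ n_i/√M_i.
x_C₃H₈(eff) = (n_C₃H₈/√M_C₃H₈) / (n_C₃H₈/√M_C₃H₈ + n_CH₄/√M_CH₄)
= (4.16/√44.10) / (4.16/√44.10 + 3.95/√16.04) = 0.6264/(0.6264 + 0.9863) = 0.388.

0.388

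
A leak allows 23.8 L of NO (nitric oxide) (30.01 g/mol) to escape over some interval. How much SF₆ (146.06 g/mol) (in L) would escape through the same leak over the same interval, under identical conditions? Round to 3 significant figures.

Using Graham's law: rate_SF₆/rate_NO = √(M_NO/M_SF₆) = √(30.01/146.06) = √0.2055 = 0.4533.
So the volume for SF₆ is 23.8 × 0.4533 = 10.8 L.

10.8 L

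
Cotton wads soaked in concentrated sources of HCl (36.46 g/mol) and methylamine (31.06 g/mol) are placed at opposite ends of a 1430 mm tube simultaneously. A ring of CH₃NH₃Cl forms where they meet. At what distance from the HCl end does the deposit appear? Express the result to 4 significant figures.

686.4 mm

Distances travelled in equal time are proportional to diffusion rates, so d_HCl/d_CH₃NH₂ = √(M_CH₃NH₂/M_HCl) = √(31.06/36.46) = 0.9230.
With d_HCl + d_CH₃NH₂ = 1430 mm, d_CH₃NH₂ = 1430/(1 + 0.9230) = 743.6 mm.
d_HCl = 1430 − 743.6 = 686.4 mm.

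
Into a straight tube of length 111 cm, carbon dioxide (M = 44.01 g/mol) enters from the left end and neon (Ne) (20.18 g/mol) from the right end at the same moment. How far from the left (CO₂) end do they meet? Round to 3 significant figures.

In equal time, each gas travels a distance ∝ its rate ∝ 1/√M, so d_CO₂/d_Ne = √(M_Ne/M_CO₂) = √(20.18/44.01) = 0.6772.
With d_CO₂ + d_Ne = 111 cm, d_Ne = 111/(1 + 0.6772) = 66.18 cm.
d_CO₂ = 111 − 66.18 = 44.8 cm.

44.8 cm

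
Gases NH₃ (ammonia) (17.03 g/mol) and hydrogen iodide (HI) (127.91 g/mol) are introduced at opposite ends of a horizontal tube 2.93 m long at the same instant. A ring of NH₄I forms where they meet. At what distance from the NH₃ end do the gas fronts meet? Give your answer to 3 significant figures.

2.15 m

Graham's law gives d_NH₃/d_HI = rate_NH₃/rate_HI = √(M_HI/M_NH₃) = √(127.91/17.03) = 2.741.
With d_NH₃ + d_HI = 2.93 m, d_HI = 2.93/(1 + 2.741) = 0.7833 m.
d_NH₃ = 2.93 − 0.7833 = 2.15 m.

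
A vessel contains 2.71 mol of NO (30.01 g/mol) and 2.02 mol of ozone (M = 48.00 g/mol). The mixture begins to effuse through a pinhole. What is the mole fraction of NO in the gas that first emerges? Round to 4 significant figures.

0.6292

The effusion rate of species i is ∝ p_i/√M_i ∝ n_i/√M_i.
Mole fraction of NO in the effusate = (n_NO/√M_NO) / (n_NO/√M_NO + n_O₃/√M_O₃)
= (2.71/√30.01) / (2.71/√30.01 + 2.02/√48.00) = 0.4947/(0.4947 + 0.2916) = 0.6292.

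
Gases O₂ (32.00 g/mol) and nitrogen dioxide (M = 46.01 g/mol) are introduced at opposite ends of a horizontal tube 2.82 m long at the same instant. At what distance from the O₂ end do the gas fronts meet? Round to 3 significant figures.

Graham's law gives d_O₂/d_NO₂ = rate_O₂/rate_NO₂ = √(M_NO₂/M_O₂) = √(46.01/32.00) = 1.199.
With d_O₂ + d_NO₂ = 2.82 m, d_NO₂ = 2.82/(1 + 1.199) = 1.282 m.
d_O₂ = 2.82 − 1.282 = 1.54 m.

1.54 m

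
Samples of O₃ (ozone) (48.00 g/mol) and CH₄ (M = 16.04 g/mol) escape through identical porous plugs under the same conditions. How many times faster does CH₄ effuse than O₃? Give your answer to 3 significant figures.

1.73

Since effusion rate ∝ 1/√M, rate_CH₄/rate_O₃ = √(M_O₃/M_CH₄) = √(48.00/16.04) = √2.993 = 1.73.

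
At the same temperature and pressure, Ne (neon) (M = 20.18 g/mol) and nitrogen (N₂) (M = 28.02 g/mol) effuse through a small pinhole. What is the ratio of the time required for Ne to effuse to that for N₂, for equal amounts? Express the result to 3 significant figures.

0.849

Since effusion rate ∝ 1/√M, t_Ne/t_N₂ = √(M_Ne/M_N₂) = √(20.18/28.02) = √0.7202 = 0.849.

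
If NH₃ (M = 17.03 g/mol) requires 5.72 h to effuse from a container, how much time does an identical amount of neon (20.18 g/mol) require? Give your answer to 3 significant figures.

Graham's law gives t_Ne/t_NH₃ = √(M_Ne/M_NH₃) = √(20.18/17.03) = √1.185 = 1.089.
So the time for Ne is 5.72 × 1.089 = 6.23 h.

6.23 h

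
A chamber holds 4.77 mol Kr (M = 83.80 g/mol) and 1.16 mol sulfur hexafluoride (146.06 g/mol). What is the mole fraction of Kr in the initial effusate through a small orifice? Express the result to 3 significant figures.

The effusion rate of species i is ∝ p_i/√M_i ∝ n_i/√M_i.
So x_Kr in the escaping gas = (n_Kr/√M_Kr) / Σ(n_i/√M_i)
= (4.77/√83.80) / (4.77/√83.80 + 1.16/√146.06) = 0.5211/(0.5211 + 0.09598) = 0.844.

0.844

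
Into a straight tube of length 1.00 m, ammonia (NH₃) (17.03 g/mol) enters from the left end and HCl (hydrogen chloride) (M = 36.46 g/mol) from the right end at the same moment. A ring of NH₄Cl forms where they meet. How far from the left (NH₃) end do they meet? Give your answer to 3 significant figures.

0.594 m

Distances travelled in equal time are proportional to diffusion rates, so d_NH₃/d_HCl = √(M_HCl/M_NH₃) = √(36.46/17.03) = 1.463.
With d_NH₃ + d_HCl = 1.00 m, d_HCl = 1.00/(1 + 1.463) = 0.4060 m.
d_NH₃ = 1.00 − 0.4060 = 0.594 m.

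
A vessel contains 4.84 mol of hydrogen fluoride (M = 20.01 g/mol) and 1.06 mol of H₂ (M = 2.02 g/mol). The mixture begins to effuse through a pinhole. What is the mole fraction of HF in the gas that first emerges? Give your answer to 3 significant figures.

Effusion rate of each component ∝ n_i/√M_i (partial pressure × 1/√M).
Mole fraction of HF in the effusate = (n_HF/√M_HF) / (n_HF/√M_HF + n_H₂/√M_H₂)
= (4.84/√20.01) / (4.84/√20.01 + 1.06/√2.02) = 1.082/(1.082 + 0.7458) = 0.592.

0.592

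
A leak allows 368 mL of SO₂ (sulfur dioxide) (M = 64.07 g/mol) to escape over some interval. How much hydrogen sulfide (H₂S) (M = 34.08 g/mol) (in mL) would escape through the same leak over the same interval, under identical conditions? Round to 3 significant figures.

505 mL

Since effusion rate ∝ 1/√M, rate_H₂S/rate_SO₂ = √(M_SO₂/M_H₂S) = √(64.07/34.08) = √1.880 = 1.371.
So the volume for H₂S is 368 × 1.371 = 505 mL.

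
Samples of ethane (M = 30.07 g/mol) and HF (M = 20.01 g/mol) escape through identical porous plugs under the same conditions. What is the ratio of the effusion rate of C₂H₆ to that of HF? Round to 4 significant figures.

0.8157

Using Graham's law: rate_C₂H₆/rate_HF = √(M_HF/M_C₂H₆) = √(20.01/30.07) = √0.6654 = 0.8157.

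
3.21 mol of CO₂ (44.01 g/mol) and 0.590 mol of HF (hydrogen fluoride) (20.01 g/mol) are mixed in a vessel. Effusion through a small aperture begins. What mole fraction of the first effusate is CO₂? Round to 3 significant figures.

Rate_i ∝ x_i/√M_i (Graham's law weighted by mole fraction), so the effusate composition follows n_i/√M_i.
Mole fraction of CO₂ in the effusate = (n_CO₂/√M_CO₂) / (n_CO₂/√M_CO₂ + n_HF/√M_HF)
= (3.21/√44.01) / (3.21/√44.01 + 0.590/√20.01) = 0.4839/(0.4839 + 0.1319) = 0.786.

0.786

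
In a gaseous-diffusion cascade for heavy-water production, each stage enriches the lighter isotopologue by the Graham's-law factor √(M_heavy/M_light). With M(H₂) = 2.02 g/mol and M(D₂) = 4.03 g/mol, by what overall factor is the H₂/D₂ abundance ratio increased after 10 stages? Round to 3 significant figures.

31.6

Each stage multiplies the ratio by α = √(4.03/2.02), so after 10 stages the overall factor is α^10 = (4.03/2.02)^(10/2).
= 1.99505^5 = 31.6.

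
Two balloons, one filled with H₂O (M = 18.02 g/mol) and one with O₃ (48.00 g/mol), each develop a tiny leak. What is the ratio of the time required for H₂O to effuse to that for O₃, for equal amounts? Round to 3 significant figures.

From Graham's law, t_H₂O/t_O₃ = √(M_H₂O/M_O₃) = √(18.02/48.00) = √0.3754 = 0.613.

0.613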